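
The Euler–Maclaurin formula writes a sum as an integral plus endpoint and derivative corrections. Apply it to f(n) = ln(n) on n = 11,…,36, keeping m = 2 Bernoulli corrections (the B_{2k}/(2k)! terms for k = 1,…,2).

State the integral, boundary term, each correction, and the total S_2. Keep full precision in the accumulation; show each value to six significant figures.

S_2 ≈ 80.6153

∫_11^36 ln(x) dx evaluates to 77.6298.
Boundary: ½(f(11) + f(36)) = ½(2.39790 + 3.58352) = 2.99071.
So far: 80.6205.
Order-1 term: 1/12 · (0.0277778 − 0.0909091) = -0.00526094.
Running total after k=1: 80.6153.
Order-2 term: −1/720 · (4.28669e-05 − 0.00150263) = 2.02745e-06.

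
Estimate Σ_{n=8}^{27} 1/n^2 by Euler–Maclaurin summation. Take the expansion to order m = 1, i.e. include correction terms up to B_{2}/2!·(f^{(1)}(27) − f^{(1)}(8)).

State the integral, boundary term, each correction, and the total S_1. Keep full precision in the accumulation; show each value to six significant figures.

∫_8^27 1/x^2 dx evaluates to 0.0879630.
Endpoint term: (f(8) + f(27))/2 = (0.0156250 + 0.00137174)/2 = 0.00849837.
Integral + boundary = 0.0964613.
Correction k=1: B_{2}/2! · (f^{(1)}(27) − f^{(1)}(8)) = 1/12 · (-0.000101611 − (-0.00390625)) = 0.000317053.

S_1 ≈ 0.0967784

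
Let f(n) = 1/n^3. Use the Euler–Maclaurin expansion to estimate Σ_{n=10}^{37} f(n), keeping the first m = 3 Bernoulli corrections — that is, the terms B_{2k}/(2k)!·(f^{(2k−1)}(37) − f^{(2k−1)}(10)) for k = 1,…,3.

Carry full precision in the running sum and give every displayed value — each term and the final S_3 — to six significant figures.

The integral term ∫_10^37 1/x^3 dx = 0.00463477.
½[f(10) + f(37)] = ½[0.00100000 + 1.97422e-05] = 0.000509871.
Running total after boundary: 0.00514464.
Correction k=1: B_{2}/2! · (f^{(1)}(37) − f^{(1)}(10)) = 1/12 · (-1.60072e-06 − (-0.000300000)) = 2.48666e-05.
Partial sum through k=1: 0.00516951.
Correction k=2: B_{4}/4! · (f^{(3)}(37) − f^{(3)}(10)) = −1/720 · (-2.33852e-08 − (-6.00000e-05)) = -8.33009e-08.
Partial sum through k=2: 0.00516942.
Correction k=3: B_{6}/6! · (f^{(5)}(37) − f^{(5)}(10)) = 1/30240 · (-7.17442e-10 − (-2.52000e-05)) = 8.33310e-10.

S_3 ≈ 0.00516943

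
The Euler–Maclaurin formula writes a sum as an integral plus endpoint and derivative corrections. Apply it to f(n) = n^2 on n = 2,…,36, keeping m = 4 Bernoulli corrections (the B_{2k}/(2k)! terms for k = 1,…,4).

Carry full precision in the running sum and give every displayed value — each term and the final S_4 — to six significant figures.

∫_2^36 x^2 dx evaluates to 15549.3.
Boundary: ½(f(2) + f(36)) = ½(4.00000 + 1296.00) = 650.000.
Integral + boundary = 16199.3.
k=1: B_{2}/(2)! × [f^{(1)}(36) − f^{(1)}(2)] = 1/12 × (72.0000 − 4.00000) = 5.66667.
Partial sum through k=1: 16205.0.
k=2: B_{4}/(4)! × [f^{(3)}(36) − f^{(3)}(2)] = −1/720 × (0.00000 − 0.00000) = 0.00000.
Partial sum through k=2: 16205.0.
k=3: B_{6}/(6)! × [f^{(5)}(36) − f^{(5)}(2)] = 1/30240 × (0.00000 − 0.00000) = 0.00000.
Partial sum through k=3: 16205.0.
k=4: B_{8}/(8)! × [f^{(7)}(36) − f^{(7)}(2)] = −1/1209600 × (0.00000 − 0.00000) = 0.00000.

S_4 ≈ 16205.0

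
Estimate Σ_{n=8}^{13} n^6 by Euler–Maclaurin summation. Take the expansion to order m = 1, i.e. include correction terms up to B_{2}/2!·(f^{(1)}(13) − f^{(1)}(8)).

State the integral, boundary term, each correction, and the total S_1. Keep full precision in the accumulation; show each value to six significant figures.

S_1 ≈ 1.13782e+07

Integral: ∫_8^13 x^6 dx = 8.66448e+06.
Boundary: ½(f(8) + f(13)) = ½(262144 + 4.82681e+06) = 2.54448e+06.
Integral + boundary = 1.12090e+07.
Correction k=1: B_{2}/2! · (f^{(1)}(13) − f^{(1)}(8)) = 1/12 · (2.22776e+06 − 196608) = 169262.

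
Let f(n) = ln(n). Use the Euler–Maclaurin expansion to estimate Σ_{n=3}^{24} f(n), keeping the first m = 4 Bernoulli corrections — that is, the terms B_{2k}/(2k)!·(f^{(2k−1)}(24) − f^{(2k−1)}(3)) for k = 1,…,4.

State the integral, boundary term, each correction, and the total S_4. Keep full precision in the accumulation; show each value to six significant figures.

S_4 ≈ 54.0916

∫_3^24 ln(x) dx evaluates to 51.9775.
½[f(3) + f(24)] = ½[1.09861 + 3.17805] = 2.13833.
So far: 54.1158.
k=1: B_{2}/(2)! × [f^{(1)}(24) − f^{(1)}(3)] = 1/12 × (0.0416667 − 0.333333) = -0.0243056.
Running total after k=1: 54.0915.
k=2: B_{4}/(4)! × [f^{(3)}(24) − f^{(3)}(3)] = −1/720 × (0.000144676 − 0.0740741) = 0.000102680.
Running total after k=2: 54.0916.
k=3: B_{6}/(6)! × [f^{(5)}(24) − f^{(5)}(3)] = 1/30240 × (3.01408e-06 − 0.0987654) = -3.26595e-06.
Running total after k=3: 54.0916.
k=4: B_{8}/(8)! × [f^{(7)}(24) − f^{(7)}(3)] = −1/1209600 × (1.56983e-07 − 0.329218) = 2.72171e-07.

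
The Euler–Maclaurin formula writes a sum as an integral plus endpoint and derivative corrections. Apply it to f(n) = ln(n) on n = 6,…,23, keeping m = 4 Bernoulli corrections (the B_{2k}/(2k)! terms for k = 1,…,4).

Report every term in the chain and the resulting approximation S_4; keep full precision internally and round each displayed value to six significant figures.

The integral term ∫_6^23 ln(x) dx = 44.3658.
Endpoint term: (f(6) + f(23))/2 = (1.79176 + 3.13549)/2 = 2.46363.
Running total after boundary: 46.8294.
Order-1 term: 1/12 · (0.0434783 − 0.166667) = -0.0102657.
Partial sum through k=1: 46.8192.
Order-2 term: −1/720 · (0.000164379 − 0.00925926) = 1.26318e-05.
Partial sum through k=2: 46.8192.
Order-3 term: 1/30240 · (3.72883e-06 − 0.00308642) = -1.01941e-07.
Partial sum through k=3: 46.8192.
Order-4 term: −1/1209600 · (2.11465e-07 − 0.00257202) = 2.12616e-09.

S_4 ≈ 46.8192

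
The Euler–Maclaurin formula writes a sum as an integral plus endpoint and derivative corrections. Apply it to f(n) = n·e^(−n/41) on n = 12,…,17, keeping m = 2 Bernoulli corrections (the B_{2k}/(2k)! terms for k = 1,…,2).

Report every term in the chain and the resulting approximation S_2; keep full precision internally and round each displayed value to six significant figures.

S_2 ≈ 60.8371

Integral: ∫_12^17 x·e^(−x/41) dx = 50.7564.
½[f(12) + f(17)] = ½[8.95510 + 11.2299] = 10.0925.
Running total after boundary: 60.8489.
k=1: B_{2}/(2)! × [f^{(1)}(17) − f^{(1)}(12)] = 1/12 × (0.386682 − 0.527842) = -0.0117633.
Partial sum through k=1: 60.8371.
k=2: B_{4}/(4)! × [f^{(3)}(17) − f^{(3)}(12)] = −1/720 × (0.00101597 − 0.00120188) = 2.58207e-07.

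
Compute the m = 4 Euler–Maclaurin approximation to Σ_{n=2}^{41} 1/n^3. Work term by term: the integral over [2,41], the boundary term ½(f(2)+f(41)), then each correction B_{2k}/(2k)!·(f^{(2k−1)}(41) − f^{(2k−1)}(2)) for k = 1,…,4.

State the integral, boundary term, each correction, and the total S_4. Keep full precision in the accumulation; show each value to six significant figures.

Integral: ∫_2^41 1/x^3 dx = 0.124703.
½[f(2) + f(41)] = ½[0.125000 + 1.45094e-05] = 0.0625073.
So far: 0.187210.
k=1: B_{2}/(2)! × [f^{(1)}(41) − f^{(1)}(2)] = 1/12 × (-1.06166e-06 − (-0.187500)) = 0.0156249.
After k=1: 0.202835.
k=2: B_{4}/(4)! × [f^{(3)}(41) − f^{(3)}(2)] = −1/720 × (-1.26313e-08 − (-0.937500)) = -0.00130208.
After k=2: 0.201533.
k=3: B_{6}/(6)! × [f^{(5)}(41) − f^{(5)}(2)] = 1/30240 × (-3.15595e-10 − (-9.84375)) = 0.000325521.
After k=3: 0.201858.
k=4: B_{8}/(8)! × [f^{(7)}(41) − f^{(7)}(2)] = −1/1209600 × (-1.35174e-11 − (-177.188)) = -0.000146484.

S_4 ≈ 0.201712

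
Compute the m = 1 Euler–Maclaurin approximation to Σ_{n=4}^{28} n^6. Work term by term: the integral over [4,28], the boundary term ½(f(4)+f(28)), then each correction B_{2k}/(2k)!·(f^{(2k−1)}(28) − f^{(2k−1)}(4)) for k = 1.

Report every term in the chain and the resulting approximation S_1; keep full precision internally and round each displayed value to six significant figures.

S_1 ≈ 2.17711e+09

∫_4^28 x^6 dx evaluates to 1.92756e+09.
Boundary: ½(f(4) + f(28)) = ½(4096.00 + 4.81890e+08) = 2.40947e+08.
Integral + boundary = 2.16851e+09.
k=1: B_{2}/(2)! × [f^{(1)}(28) − f^{(1)}(4)] = 1/12 × (1.03262e+08 − 6144.00) = 8.60467e+06.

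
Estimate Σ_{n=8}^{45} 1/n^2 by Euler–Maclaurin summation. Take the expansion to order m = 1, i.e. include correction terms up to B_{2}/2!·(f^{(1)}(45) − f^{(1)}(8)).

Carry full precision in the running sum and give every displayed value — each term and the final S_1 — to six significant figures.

S_1 ≈ 0.111161

∫_8^45 1/x^2 dx evaluates to 0.102778.
Endpoint term: (f(8) + f(45))/2 = (0.0156250 + 0.000493827)/2 = 0.00805941.
Integral + boundary = 0.110837.
Order-1 term: 1/12 · (-2.19479e-05 − (-0.00390625)) = 0.000323692.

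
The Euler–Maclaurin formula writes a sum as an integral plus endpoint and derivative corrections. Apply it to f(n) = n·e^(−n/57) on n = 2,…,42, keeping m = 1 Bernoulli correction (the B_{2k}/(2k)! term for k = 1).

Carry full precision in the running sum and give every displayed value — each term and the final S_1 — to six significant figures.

∫_2^42 x·e^(−x/57) dx evaluates to 546.177.
Endpoint term: (f(2) + f(42))/2 = (1.93104 + 20.1022)/2 = 11.0166.
Running total after boundary: 557.193.
Correction k=1: B_{2}/2! · (f^{(1)}(42) − f^{(1)}(2)) = 1/12 · (0.125953 − 0.931643) = -0.0671408.

S_1 ≈ 557.126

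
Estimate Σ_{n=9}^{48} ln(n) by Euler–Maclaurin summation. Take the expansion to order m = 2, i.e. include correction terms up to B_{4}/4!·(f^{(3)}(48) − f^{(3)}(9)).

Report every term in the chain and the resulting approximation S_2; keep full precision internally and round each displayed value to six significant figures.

S_2 ≈ 130.069

The integral term ∫_9^48 ln(x) dx = 127.043.
Endpoint term: (f(9) + f(48))/2 = (2.19722 + 3.87120)/2 = 3.03421.
Running total after boundary: 130.077.
Order-1 term: 1/12 · (0.0208333 − 0.111111) = -0.00752315.
After k=1: 130.069.
Order-2 term: −1/720 · (1.80845e-05 − 0.00274348) = 3.78528e-06.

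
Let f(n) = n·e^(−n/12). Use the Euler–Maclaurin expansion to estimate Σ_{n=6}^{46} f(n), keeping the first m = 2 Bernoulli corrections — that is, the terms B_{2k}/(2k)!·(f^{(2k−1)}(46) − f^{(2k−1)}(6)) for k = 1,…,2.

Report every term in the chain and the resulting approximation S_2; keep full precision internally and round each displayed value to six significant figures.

The integral term ∫_6^46 x·e^(−x/12) dx = 115.951.
Boundary: ½(f(6) + f(46)) = ½(3.63918 + 0.995319) = 2.31725.
So far: 118.268.
k=1: B_{2}/(2)! × [f^{(1)}(46) − f^{(1)}(6)] = 1/12 × (-0.0613059 − 0.303265) = -0.0303809.
After k=1: 118.238.
k=2: B_{4}/(4)! × [f^{(3)}(46) − f^{(3)}(6)] = −1/720 × (-0.000125216 − 0.0105300) = 1.47990e-05.

S_2 ≈ 118.238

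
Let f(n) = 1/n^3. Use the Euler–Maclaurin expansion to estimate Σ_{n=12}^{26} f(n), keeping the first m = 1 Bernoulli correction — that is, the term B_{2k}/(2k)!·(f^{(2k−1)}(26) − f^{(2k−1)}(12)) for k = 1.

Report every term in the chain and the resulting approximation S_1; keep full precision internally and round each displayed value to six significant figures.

S_1 ≈ 0.00306189

The integral term ∫_12^26 1/x^3 dx = 0.00273258.
Boundary: ½(f(12) + f(26)) = ½(0.000578704 + 5.68958e-05) = 0.000317800.
So far: 0.00305038.
k=1: B_{2}/(2)! × [f^{(1)}(26) − f^{(1)}(12)] = 1/12 × (-6.56490e-06 − (-0.000144676)) = 1.15093e-05.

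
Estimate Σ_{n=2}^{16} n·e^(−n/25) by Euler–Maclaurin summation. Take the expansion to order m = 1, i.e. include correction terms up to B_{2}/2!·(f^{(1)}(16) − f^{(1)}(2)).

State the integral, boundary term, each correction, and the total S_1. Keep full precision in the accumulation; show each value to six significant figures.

Integral: ∫_2^16 x·e^(−x/25) dx = 82.6288.
Boundary: ½(f(2) + f(16)) = ½(1.84623 + 8.43668) = 5.14146.
Running total after boundary: 87.7703.
Correction k=1: B_{2}/2! · (f^{(1)}(16) − f^{(1)}(2)) = 1/12 · (0.189825 − 0.849267) = -0.0549535.

S_1 ≈ 87.7153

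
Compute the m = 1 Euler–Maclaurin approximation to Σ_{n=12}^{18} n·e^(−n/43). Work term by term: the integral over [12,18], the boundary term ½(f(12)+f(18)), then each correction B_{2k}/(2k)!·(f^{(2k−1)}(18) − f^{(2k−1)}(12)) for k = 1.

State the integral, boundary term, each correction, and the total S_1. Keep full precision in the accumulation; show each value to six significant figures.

The integral term ∫_12^18 x·e^(−x/43) dx = 63.2518.
½[f(12) + f(18)] = ½[9.07785 + 11.8434] = 10.4606.
Running total after boundary: 73.7124.
Correction k=1: B_{2}/2! · (f^{(1)}(18) − f^{(1)}(12)) = 1/12 · (0.382537 − 0.545374) = -0.0135698.

S_1 ≈ 73.6988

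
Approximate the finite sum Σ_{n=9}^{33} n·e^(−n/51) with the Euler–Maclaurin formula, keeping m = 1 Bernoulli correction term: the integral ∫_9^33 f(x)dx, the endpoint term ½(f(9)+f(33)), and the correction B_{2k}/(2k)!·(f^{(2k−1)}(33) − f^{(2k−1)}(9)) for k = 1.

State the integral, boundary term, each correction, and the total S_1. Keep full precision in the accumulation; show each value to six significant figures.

S_1 ≈ 334.301

∫_9^33 x·e^(−x/51) dx evaluates to 321.932.
½[f(9) + f(33)] = ½[7.54401 + 17.2783] = 12.4111.
So far: 334.343.
Correction k=1: B_{2}/2! · (f^{(1)}(33) − f^{(1)}(9)) = 1/12 · (0.184794 − 0.690302) = -0.0421256.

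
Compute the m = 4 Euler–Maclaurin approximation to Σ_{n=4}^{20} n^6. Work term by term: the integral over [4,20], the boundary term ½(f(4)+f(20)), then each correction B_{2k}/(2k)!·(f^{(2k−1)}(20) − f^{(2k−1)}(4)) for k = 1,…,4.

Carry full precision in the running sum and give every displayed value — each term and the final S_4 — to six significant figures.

Integral: ∫_4^20 x^6 dx = 1.82855e+08.
Endpoint term: (f(4) + f(20))/2 = (4096.00 + 6.40000e+07)/2 = 3.20020e+07.
Running total after boundary: 2.14857e+08.
k=1: B_{2}/(2)! × [f^{(1)}(20) − f^{(1)}(4)] = 1/12 × (1.92000e+07 − 6144.00) = 1.59949e+06.
Running total after k=1: 2.16456e+08.
k=2: B_{4}/(4)! × [f^{(3)}(20) − f^{(3)}(4)] = −1/720 × (960000 − 7680.00) = -1322.67.
Running total after k=2: 2.16455e+08.
k=3: B_{6}/(6)! × [f^{(5)}(20) − f^{(5)}(4)] = 1/30240 × (14400.0 − 2880.00) = 0.380952.
Running total after k=3: 2.16455e+08.
k=4: B_{8}/(8)! × [f^{(7)}(20) − f^{(7)}(4)] = −1/1209600 × (0.00000 − 0.00000) = 0.00000.

S_4 ≈ 2.16455e+08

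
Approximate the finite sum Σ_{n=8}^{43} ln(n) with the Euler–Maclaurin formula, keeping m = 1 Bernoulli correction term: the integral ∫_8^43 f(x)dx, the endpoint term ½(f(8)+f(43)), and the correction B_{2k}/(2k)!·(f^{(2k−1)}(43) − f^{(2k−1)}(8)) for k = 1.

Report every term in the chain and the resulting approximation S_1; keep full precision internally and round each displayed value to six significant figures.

∫_8^43 ln(x) dx evaluates to 110.096.
Boundary: ½(f(8) + f(43)) = ½(2.07944 + 3.76120) = 2.92032.
So far: 113.016.
Correction k=1: B_{2}/2! · (f^{(1)}(43) − f^{(1)}(8)) = 1/12 · (0.0232558 − 0.125000) = -0.00847868.

S_1 ≈ 113.008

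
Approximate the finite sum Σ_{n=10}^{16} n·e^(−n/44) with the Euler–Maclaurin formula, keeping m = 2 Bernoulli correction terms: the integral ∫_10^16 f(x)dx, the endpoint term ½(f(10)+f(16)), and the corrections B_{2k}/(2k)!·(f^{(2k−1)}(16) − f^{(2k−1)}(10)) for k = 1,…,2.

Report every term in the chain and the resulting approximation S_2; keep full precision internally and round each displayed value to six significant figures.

∫_10^16 x·e^(−x/44) dx evaluates to 57.7875.
½[f(10) + f(16)] = ½[7.96703 + 11.1223] = 9.54467.
Running total after boundary: 67.3321.
k=1: B_{2}/(2)! × [f^{(1)}(16) − f^{(1)}(10)] = 1/12 × (0.442364 − 0.615634) = -0.0144392.
Running total after k=1: 67.3177.
k=2: B_{4}/(4)! × [f^{(3)}(16) − f^{(3)}(10)] = −1/720 × (0.000946618 − 0.00114103) = 2.70022e-07.

S_2 ≈ 67.3177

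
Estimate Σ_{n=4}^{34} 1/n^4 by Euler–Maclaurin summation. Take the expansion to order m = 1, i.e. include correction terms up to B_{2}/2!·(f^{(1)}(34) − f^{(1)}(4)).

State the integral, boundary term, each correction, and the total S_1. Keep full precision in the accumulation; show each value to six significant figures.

Integral: ∫_4^34 1/x^4 dx = 0.00519985.
½[f(4) + f(34)] = ½[0.00390625 + 7.48315e-07] = 0.00195350.
Running total after boundary: 0.00715335.
Order-1 term: 1/12 · (-8.80370e-08 − (-0.00390625)) = 0.000325513.

S_1 ≈ 0.00747887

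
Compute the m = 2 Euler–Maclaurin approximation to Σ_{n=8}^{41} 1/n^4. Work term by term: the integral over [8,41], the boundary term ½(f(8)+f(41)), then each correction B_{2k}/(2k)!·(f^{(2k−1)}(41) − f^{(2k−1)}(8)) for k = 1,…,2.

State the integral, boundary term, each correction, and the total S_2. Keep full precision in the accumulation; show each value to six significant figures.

S_2 ≈ 0.000778543

∫_8^41 1/x^4 dx evaluates to 0.000646205.
Endpoint term: (f(8) + f(41))/2 = (0.000244141 + 3.53887e-07)/2 = 0.000122247.
Integral + boundary = 0.000768452.
Correction k=1: B_{2}/2! · (f^{(1)}(41) − f^{(1)}(8)) = 1/12 · (-3.45256e-08 − (-0.000122070)) = 1.01696e-05.
Running total after k=1: 0.000778622.
Correction k=2: B_{4}/4! · (f^{(3)}(41) − f^{(3)}(8)) = −1/720 · (-6.16161e-10 − (-5.72205e-05)) = -7.94720e-08.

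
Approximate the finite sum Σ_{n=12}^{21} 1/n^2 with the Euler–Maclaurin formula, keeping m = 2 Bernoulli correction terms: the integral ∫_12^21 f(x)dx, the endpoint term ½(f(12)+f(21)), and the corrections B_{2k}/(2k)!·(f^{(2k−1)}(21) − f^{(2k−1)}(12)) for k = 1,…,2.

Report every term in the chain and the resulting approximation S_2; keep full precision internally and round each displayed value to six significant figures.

∫_12^21 1/x^2 dx evaluates to 0.0357143.
½[f(12) + f(21)] = ½[0.00694444 + 0.00226757] = 0.00460601.
Integral + boundary = 0.0403203.
k=1: B_{2}/(2)! × [f^{(1)}(21) − f^{(1)}(12)] = 1/12 × (-0.000215959 − (-0.00115741)) = 7.84540e-05.
Partial sum through k=1: 0.0403987.
k=2: B_{4}/(4)! × [f^{(3)}(21) − f^{(3)}(12)] = −1/720 × (-5.87645e-06 − (-9.64506e-05)) = -1.25797e-07.

S_2 ≈ 0.0403986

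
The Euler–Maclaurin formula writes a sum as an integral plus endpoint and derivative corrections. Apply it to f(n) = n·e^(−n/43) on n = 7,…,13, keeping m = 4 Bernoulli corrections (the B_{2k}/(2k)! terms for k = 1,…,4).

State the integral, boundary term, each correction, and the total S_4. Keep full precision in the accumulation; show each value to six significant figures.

S_4 ≈ 55.0189

∫_7^13 x·e^(−x/43) dx evaluates to 47.2569.
½[f(7) + f(13)] = ½[5.94838 + 9.60827] = 7.77832.
So far: 55.0352.
Order-1 term: 1/12 · (0.515649 − 0.711435) = -0.0163154.
Running total after k=1: 55.0189.
Order-2 term: −1/720 · (0.00107834 − 0.00130393) = 3.13329e-07.
Running total after k=2: 55.0189.
Order-3 term: 1/30240 · (1.01557e-06 − 1.20233e-06) = -6.17570e-12.
Running total after k=3: 55.0189.
Order-4 term: −1/1209600 · (7.83096e-10 − 9.19113e-10) = 1.12448e-16.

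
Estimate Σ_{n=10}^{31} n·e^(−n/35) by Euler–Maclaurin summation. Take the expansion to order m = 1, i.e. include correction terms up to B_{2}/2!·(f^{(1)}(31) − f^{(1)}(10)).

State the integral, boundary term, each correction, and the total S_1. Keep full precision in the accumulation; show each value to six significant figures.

The integral term ∫_10^31 x·e^(−x/35) dx = 230.888.
Boundary: ½(f(10) + f(31)) = ½(7.51477 + 12.7850) = 10.1499.
Running total after boundary: 241.038.
Correction k=1: B_{2}/2! · (f^{(1)}(31) − f^{(1)}(10)) = 1/12 · (0.0471337 − 0.536769) = -0.0408030.

S_1 ≈ 240.997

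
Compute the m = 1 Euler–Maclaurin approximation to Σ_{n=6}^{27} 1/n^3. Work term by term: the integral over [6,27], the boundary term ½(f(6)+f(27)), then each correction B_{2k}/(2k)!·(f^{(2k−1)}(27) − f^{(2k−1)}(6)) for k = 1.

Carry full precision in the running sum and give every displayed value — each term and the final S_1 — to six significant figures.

S_1 ≈ 0.0157357

The integral term ∫_6^27 1/x^3 dx = 0.0132030.
Boundary: ½(f(6) + f(27)) = ½(0.00462963 + 5.08053e-05) = 0.00234022.
Running total after boundary: 0.0155432.
Correction k=1: B_{2}/2! · (f^{(1)}(27) − f^{(1)}(6)) = 1/12 · (-5.64503e-06 − (-0.00231481)) = 0.000192431.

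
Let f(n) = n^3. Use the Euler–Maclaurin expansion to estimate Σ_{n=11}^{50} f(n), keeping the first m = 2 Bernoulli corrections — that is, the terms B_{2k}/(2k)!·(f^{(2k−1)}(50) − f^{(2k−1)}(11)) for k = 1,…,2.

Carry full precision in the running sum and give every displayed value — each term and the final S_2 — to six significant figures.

S_2 ≈ 1.62260e+06

Integral: ∫_11^50 x^3 dx = 1.55884e+06.
Endpoint term: (f(11) + f(50))/2 = (1331.00 + 125000)/2 = 63165.5.
So far: 1.62201e+06.
Correction k=1: B_{2}/2! · (f^{(1)}(50) − f^{(1)}(11)) = 1/12 · (7500.00 − 363.000) = 594.750.
Partial sum through k=1: 1.62260e+06.
Correction k=2: B_{4}/4! · (f^{(3)}(50) − f^{(3)}(11)) = −1/720 · (6.00000 − 6.00000) = 0.00000.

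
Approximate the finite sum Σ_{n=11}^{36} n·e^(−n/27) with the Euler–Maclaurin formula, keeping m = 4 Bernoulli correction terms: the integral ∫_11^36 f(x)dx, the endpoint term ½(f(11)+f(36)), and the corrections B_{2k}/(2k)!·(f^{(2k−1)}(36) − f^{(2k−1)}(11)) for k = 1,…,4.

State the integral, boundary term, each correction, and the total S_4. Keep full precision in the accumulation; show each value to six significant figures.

S_4 ≈ 242.658

Integral: ∫_11^36 x·e^(−x/27) dx = 234.294.
Endpoint term: (f(11) + f(36))/2 = (7.31910 + 9.48950)/2 = 8.40430.
Integral + boundary = 242.698.
Correction k=1: B_{2}/2! · (f^{(1)}(36) − f^{(1)}(11)) = 1/12 · (-0.0878657 − 0.394295) = -0.0401801.
Partial sum through k=1: 242.658.
Correction k=2: B_{4}/4! · (f^{(3)}(36) − f^{(3)}(11)) = −1/720 · (0.000602645 − 0.00236631) = 2.44954e-06.
Partial sum through k=2: 242.658.
Correction k=3: B_{6}/6! · (f^{(5)}(36) − f^{(5)}(11)) = 1/30240 · (1.81868e-06 − 5.75000e-06) = -1.30004e-10.
Partial sum through k=3: 242.658.
Correction k=4: B_{8}/8! · (f^{(7)}(36) − f^{(7)}(11)) = −1/1209600 · (3.85554e-09 − 1.13224e-08) = 6.17300e-15.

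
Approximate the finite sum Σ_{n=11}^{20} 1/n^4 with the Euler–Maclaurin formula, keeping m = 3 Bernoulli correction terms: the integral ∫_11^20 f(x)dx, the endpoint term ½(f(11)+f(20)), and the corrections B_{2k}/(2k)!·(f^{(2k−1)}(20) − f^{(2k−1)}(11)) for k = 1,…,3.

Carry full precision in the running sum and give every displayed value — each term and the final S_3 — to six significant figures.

S_3 ≈ 0.000248005

Integral: ∫_11^20 1/x^4 dx = 0.000208772.
Endpoint term: (f(11) + f(20))/2 = (6.83013e-05 + 6.25000e-06)/2 = 3.72757e-05.
Running total after boundary: 0.000246047.
k=1: B_{2}/(2)! × [f^{(1)}(20) − f^{(1)}(11)] = 1/12 × (-1.25000e-06 − (-2.48369e-05)) = 1.96557e-06.
Running total after k=1: 0.000248013.
k=2: B_{4}/(4)! × [f^{(3)}(20) − f^{(3)}(11)] = −1/720 × (-9.37500e-08 − (-6.15790e-06)) = -8.42243e-09.
Running total after k=2: 0.000248004.
k=3: B_{6}/(6)! × [f^{(5)}(20) − f^{(5)}(11)] = 1/30240 × (-1.31250e-08 − (-2.84994e-06)) = 9.38099e-11.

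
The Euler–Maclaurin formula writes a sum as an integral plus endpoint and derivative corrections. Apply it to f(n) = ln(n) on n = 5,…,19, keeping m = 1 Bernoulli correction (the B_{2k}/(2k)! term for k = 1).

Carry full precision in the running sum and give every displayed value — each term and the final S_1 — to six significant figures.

The integral term ∫_5^19 ln(x) dx = 33.8972.
½[f(5) + f(19)] = ½[1.60944 + 2.94444] = 2.27694.
Running total after boundary: 36.1741.
Correction k=1: B_{2}/2! · (f^{(1)}(19) − f^{(1)}(5)) = 1/12 · (0.0526316 − 0.200000) = -0.0122807.

S_1 ≈ 36.1618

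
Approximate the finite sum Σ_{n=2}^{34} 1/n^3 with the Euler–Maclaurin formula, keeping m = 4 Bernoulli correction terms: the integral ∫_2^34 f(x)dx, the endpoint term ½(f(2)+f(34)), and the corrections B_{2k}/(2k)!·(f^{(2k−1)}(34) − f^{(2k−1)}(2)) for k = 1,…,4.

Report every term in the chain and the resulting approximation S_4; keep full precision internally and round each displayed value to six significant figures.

The integral term ∫_2^34 1/x^3 dx = 0.124567.
Boundary: ½(f(2) + f(34)) = ½(0.125000 + 2.54427e-05) = 0.0625127.
Running total after boundary: 0.187080.
Correction k=1: B_{2}/2! · (f^{(1)}(34) − f^{(1)}(2)) = 1/12 · (-2.24494e-06 − (-0.187500)) = 0.0156248.
After k=1: 0.202705.
Correction k=2: B_{4}/4! · (f^{(3)}(34) − f^{(3)}(2)) = −1/720 · (-3.88399e-08 − (-0.937500)) = -0.00130208.
After k=2: 0.201403.
Correction k=3: B_{6}/6! · (f^{(5)}(34) − f^{(5)}(2)) = 1/30240 · (-1.41114e-09 − (-9.84375)) = 0.000325521.
After k=3: 0.201728.
Correction k=4: B_{8}/8! · (f^{(7)}(34) − f^{(7)}(2)) = −1/1209600 · (-8.78909e-11 − (-177.188)) = -0.000146484.

S_4 ≈ 0.201582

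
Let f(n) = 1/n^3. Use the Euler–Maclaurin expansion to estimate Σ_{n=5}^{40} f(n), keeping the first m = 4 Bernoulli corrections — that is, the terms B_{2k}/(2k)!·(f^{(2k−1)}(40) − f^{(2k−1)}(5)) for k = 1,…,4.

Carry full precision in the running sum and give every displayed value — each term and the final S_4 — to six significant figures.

S_4 ≈ 0.0240901

∫_5^40 1/x^3 dx evaluates to 0.0196875.
Endpoint term: (f(5) + f(40))/2 = (0.00800000 + 1.56250e-05)/2 = 0.00400781.
Running total after boundary: 0.0236953.
Correction k=1: B_{2}/2! · (f^{(1)}(40) − f^{(1)}(5)) = 1/12 · (-1.17187e-06 − (-0.00480000)) = 0.000399902.
After k=1: 0.0240952.
Correction k=2: B_{4}/4! · (f^{(3)}(40) − f^{(3)}(5)) = −1/720 · (-1.46484e-08 − (-0.00384000)) = -5.33331e-06.
After k=2: 0.0240899.
Correction k=3: B_{6}/6! · (f^{(5)}(40) − f^{(5)}(5)) = 1/30240 · (-3.84521e-10 − (-0.00645120)) = 2.13333e-07.
After k=3: 0.0240901.
Correction k=4: B_{8}/8! · (f^{(7)}(40) − f^{(7)}(5)) = −1/1209600 · (-1.73035e-11 − (-0.0185795)) = -1.53600e-08.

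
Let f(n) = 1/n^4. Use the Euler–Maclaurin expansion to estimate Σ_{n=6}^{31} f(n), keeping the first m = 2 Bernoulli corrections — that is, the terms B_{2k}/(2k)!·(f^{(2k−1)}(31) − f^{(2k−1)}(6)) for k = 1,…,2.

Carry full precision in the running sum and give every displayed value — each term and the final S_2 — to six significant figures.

S_2 ≈ 0.00196062

∫_6^31 1/x^4 dx evaluates to 0.00153202.
Endpoint term: (f(6) + f(31))/2 = (0.000771605 + 1.08281e-06)/2 = 0.000386344.
So far: 0.00191836.
Correction k=1: B_{2}/2! · (f^{(1)}(31) − f^{(1)}(6)) = 1/12 · (-1.39718e-07 − (-0.000514403)) = 4.28553e-05.
After k=1: 0.00196122.
Correction k=2: B_{4}/4! · (f^{(3)}(31) − f^{(3)}(6)) = −1/720 · (-4.36164e-09 − (-0.000428669)) = -5.95368e-07.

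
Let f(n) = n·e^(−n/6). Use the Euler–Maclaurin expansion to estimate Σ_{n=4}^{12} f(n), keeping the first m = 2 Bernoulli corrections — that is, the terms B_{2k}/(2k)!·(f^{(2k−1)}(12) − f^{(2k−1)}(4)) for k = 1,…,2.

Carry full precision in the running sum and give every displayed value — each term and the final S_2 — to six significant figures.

S_2 ≈ 18.0022

Integral: ∫_4^12 x·e^(−x/6) dx = 16.1888.
Endpoint term: (f(4) + f(12))/2 = (2.05367 + 1.62402)/2 = 1.83885.
Integral + boundary = 18.0277.
Correction k=1: B_{2}/2! · (f^{(1)}(12) − f^{(1)}(4)) = 1/12 · (-0.135335 − 0.171139) = -0.0255395.
Running total after k=1: 18.0021.
Correction k=2: B_{4}/4! · (f^{(3)}(12) − f^{(3)}(4)) = −1/720 · (0.00375931 − 0.0332770) = 4.09968e-05.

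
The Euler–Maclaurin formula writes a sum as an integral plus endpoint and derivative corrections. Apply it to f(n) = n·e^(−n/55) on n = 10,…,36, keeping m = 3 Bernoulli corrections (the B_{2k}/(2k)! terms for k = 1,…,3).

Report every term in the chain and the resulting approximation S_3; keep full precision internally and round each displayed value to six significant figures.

S_3 ≈ 393.158

∫_10^36 x·e^(−x/55) dx evaluates to 379.677.
Endpoint term: (f(10) + f(36))/2 = (8.33753 + 18.7084)/2 = 13.5230.
Integral + boundary = 393.200.
k=1: B_{2}/(2)! × [f^{(1)}(36) − f^{(1)}(10)] = 1/12 × (0.179525 − 0.682161) = -0.0418864.
Running total after k=1: 393.158.
k=2: B_{4}/(4)! × [f^{(3)}(36) − f^{(3)}(10)] = −1/720 × (0.000402936 − 0.000776750) = 5.19185e-07.
Running total after k=2: 393.158.
k=3: B_{6}/(6)! × [f^{(5)}(36) − f^{(5)}(10)] = 1/30240 × (2.46785e-07 − 4.39005e-07) = -6.35649e-12.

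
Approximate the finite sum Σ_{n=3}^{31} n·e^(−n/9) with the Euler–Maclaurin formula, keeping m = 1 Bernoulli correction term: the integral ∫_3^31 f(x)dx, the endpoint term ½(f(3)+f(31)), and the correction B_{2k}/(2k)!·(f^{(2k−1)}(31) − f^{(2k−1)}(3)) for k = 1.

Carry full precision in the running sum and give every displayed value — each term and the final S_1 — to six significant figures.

∫_3^31 x·e^(−x/9) dx evaluates to 65.8933.
Endpoint term: (f(3) + f(31))/2 = (2.14959 + 0.989597)/2 = 1.56960.
So far: 67.4629.
Order-1 term: 1/12 · (-0.0780328 − 0.477688) = -0.0463100.

S_1 ≈ 67.4166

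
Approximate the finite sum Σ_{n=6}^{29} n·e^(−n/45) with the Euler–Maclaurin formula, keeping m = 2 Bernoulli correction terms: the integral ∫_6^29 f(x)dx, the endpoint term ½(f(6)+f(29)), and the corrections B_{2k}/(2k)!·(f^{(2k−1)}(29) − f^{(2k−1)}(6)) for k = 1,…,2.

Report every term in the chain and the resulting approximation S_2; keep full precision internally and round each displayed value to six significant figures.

The integral term ∫_6^29 x·e^(−x/45) dx = 260.426.
Boundary: ½(f(6) + f(29)) = ½(5.25104 + 15.2237) = 10.2374.
Running total after boundary: 270.663.
Correction k=1: B_{2}/2! · (f^{(1)}(29) − f^{(1)}(6)) = 1/12 · (0.186650 − 0.758484) = -0.0476528.
Partial sum through k=1: 270.615.
Correction k=2: B_{4}/4! · (f^{(3)}(29) − f^{(3)}(6)) = −1/720 · (0.000610646 − 0.00123893) = 8.72614e-07.

S_2 ≈ 270.615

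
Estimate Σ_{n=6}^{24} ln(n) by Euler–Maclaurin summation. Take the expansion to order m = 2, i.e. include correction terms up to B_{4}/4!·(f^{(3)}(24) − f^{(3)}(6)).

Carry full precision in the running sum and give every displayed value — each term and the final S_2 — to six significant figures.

S_2 ≈ 49.9972

∫_6^24 ln(x) dx evaluates to 47.5227.
Boundary: ½(f(6) + f(24)) = ½(1.79176 + 3.17805) = 2.48491.
So far: 50.0076.
Correction k=1: B_{2}/2! · (f^{(1)}(24) − f^{(1)}(6)) = 1/12 · (0.0416667 − 0.166667) = -0.0104167.
After k=1: 49.9972.
Correction k=2: B_{4}/4! · (f^{(3)}(24) − f^{(3)}(6)) = −1/720 · (0.000144676 − 0.00925926) = 1.26591e-05.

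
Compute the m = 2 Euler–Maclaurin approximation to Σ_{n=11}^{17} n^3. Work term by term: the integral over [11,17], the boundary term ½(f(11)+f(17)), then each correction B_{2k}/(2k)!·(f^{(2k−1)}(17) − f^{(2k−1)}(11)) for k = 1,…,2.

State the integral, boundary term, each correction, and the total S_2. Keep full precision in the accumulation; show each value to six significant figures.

S_2 ≈ 20384.0

∫_11^17 x^3 dx evaluates to 17220.0.
½[f(11) + f(17)] = ½[1331.00 + 4913.00] = 3122.00.
Integral + boundary = 20342.0.
Correction k=1: B_{2}/2! · (f^{(1)}(17) − f^{(1)}(11)) = 1/12 · (867.000 − 363.000) = 42.0000.
After k=1: 20384.0.
Correction k=2: B_{4}/4! · (f^{(3)}(17) − f^{(3)}(11)) = −1/720 · (6.00000 − 6.00000) = 0.00000.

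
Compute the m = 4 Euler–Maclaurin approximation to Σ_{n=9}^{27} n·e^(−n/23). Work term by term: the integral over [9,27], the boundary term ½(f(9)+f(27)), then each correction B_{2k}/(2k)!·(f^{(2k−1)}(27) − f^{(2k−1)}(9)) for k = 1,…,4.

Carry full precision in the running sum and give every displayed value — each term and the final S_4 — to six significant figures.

S_4 ≈ 149.314

∫_9^27 x·e^(−x/23) dx evaluates to 142.136.
½[f(9) + f(27)] = ½[6.08557 + 8.34718] = 7.21637.
Integral + boundary = 149.353.
Order-1 term: 1/12 · (-0.0537661 − 0.411584) = -0.0387792.
After k=1: 149.314.
Order-2 term: −1/720 · (0.00106719 − 0.00333447) = 3.14900e-06.
After k=2: 149.314.
Order-3 term: 1/30240 · (4.22688e-06 − 1.11359e-05) = -2.28473e-10.
After k=3: 149.314.
Order-4 term: −1/1209600 · (1.21671e-08 − 3.01861e-08) = 1.48967e-14.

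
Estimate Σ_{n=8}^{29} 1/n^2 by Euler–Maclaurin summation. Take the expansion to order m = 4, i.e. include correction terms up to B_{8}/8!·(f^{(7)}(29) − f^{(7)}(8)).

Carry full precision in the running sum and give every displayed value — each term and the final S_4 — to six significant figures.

The integral term ∫_8^29 1/x^2 dx = 0.0905172.
Endpoint term: (f(8) + f(29))/2 = (0.0156250 + 0.00118906)/2 = 0.00840703.
Running total after boundary: 0.0989243.
k=1: B_{2}/(2)! × [f^{(1)}(29) − f^{(1)}(8)] = 1/12 × (-8.20042e-05 − (-0.00390625)) = 0.000318687.
Running total after k=1: 0.0992430.
k=2: B_{4}/(4)! × [f^{(3)}(29) − f^{(3)}(8)] = −1/720 × (-1.17010e-06 − (-0.000732422)) = -1.01563e-06.
Running total after k=2: 0.0992419.
k=3: B_{6}/(6)! × [f^{(5)}(29) − f^{(5)}(8)] = 1/30240 × (-4.17394e-08 − (-0.000343323)) = 1.13519e-08.
Running total after k=3: 0.0992420.
k=4: B_{8}/(8)! × [f^{(7)}(29) − f^{(7)}(8)] = −1/1209600 × (-2.77932e-09 − (-0.000300407)) = -2.48350e-10.

S_4 ≈ 0.0992420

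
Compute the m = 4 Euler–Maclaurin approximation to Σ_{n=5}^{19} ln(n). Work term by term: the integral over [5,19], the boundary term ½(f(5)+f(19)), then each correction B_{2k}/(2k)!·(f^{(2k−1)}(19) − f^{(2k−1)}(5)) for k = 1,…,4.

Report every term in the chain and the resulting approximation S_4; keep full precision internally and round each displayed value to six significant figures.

Integral: ∫_5^19 ln(x) dx = 33.8972.
Endpoint term: (f(5) + f(19))/2 = (1.60944 + 2.94444)/2 = 2.27694.
Running total after boundary: 36.1741.
Correction k=1: B_{2}/2! · (f^{(1)}(19) − f^{(1)}(5)) = 1/12 · (0.0526316 − 0.200000) = -0.0122807.
After k=1: 36.1618.
Correction k=2: B_{4}/4! · (f^{(3)}(19) − f^{(3)}(5)) = −1/720 · (0.000291588 − 0.0160000) = 2.18172e-05.
After k=2: 36.1618.
Correction k=3: B_{6}/6! · (f^{(5)}(19) − f^{(5)}(5)) = 1/30240 · (9.69267e-06 − 0.00768000) = -2.53648e-07.
After k=3: 36.1618.
Correction k=4: B_{8}/8! · (f^{(7)}(19) − f^{(7)}(5)) = −1/1209600 · (8.05485e-07 − 0.00921600) = 7.61838e-09.

S_4 ≈ 36.1618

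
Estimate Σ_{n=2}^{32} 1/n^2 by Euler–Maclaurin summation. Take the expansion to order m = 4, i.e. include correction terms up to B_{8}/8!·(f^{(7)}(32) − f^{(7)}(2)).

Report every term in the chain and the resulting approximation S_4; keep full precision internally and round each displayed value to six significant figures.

S_4 ≈ 0.614146

∫_2^32 1/x^2 dx evaluates to 0.468750.
Endpoint term: (f(2) + f(32))/2 = (0.250000 + 0.000976562)/2 = 0.125488.
So far: 0.594238.
Correction k=1: B_{2}/2! · (f^{(1)}(32) − f^{(1)}(2)) = 1/12 · (-6.10352e-05 − (-0.250000)) = 0.0208282.
Running total after k=1: 0.615067.
Correction k=2: B_{4}/4! · (f^{(3)}(32) − f^{(3)}(2)) = −1/720 · (-7.15256e-07 − (-0.750000)) = -0.00104167.
Running total after k=2: 0.614025.
Correction k=3: B_{6}/6! · (f^{(5)}(32) − f^{(5)}(2)) = 1/30240 · (-2.09548e-08 − (-5.62500)) = 0.000186012.
Running total after k=3: 0.614211.
Correction k=4: B_{8}/8! · (f^{(7)}(32) − f^{(7)}(2)) = −1/1209600 · (-1.14596e-09 − (-78.7500)) = -6.51042e-05.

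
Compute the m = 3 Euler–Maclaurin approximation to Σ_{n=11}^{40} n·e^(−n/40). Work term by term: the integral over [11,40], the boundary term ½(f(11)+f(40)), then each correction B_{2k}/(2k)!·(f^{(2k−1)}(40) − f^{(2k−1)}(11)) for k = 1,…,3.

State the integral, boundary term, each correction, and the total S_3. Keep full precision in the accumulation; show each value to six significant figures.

S_3 ≈ 383.802

The integral term ∫_11^40 x·e^(−x/40) dx = 372.313.
Endpoint term: (f(11) + f(40))/2 = (8.35529 + 14.7152)/2 = 11.5352.
Integral + boundary = 383.848.
Order-1 term: 1/12 · (0.00000 − 0.550690) = -0.0458908.
Running total after k=1: 383.802.
Order-2 term: −1/720 · (0.000459849 − 0.00129365) = 1.15805e-06.
Running total after k=2: 383.802.
Order-3 term: 1/30240 · (5.74812e-07 − 1.40194e-06) = -2.73523e-11.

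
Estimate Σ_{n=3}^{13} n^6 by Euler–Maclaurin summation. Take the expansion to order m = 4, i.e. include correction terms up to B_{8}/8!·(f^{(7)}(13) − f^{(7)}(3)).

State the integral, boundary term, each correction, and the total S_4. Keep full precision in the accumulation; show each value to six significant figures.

∫_3^13 x^6 dx evaluates to 8.96376e+06.
½[f(3) + f(13)] = ½[729.000 + 4.82681e+06] = 2.41377e+06.
Integral + boundary = 1.13775e+07.
Order-1 term: 1/12 · (2.22776e+06 − 1458.00) = 185525.
After k=1: 1.15631e+07.
Order-2 term: −1/720 · (263640 − 3240.00) = -361.667.
After k=2: 1.15627e+07.
Order-3 term: 1/30240 · (9360.00 − 2160.00) = 0.238095.
After k=3: 1.15627e+07.
Order-4 term: −1/1209600 · (0.00000 − 0.00000) = 0.00000.

S_4 ≈ 1.15627e+07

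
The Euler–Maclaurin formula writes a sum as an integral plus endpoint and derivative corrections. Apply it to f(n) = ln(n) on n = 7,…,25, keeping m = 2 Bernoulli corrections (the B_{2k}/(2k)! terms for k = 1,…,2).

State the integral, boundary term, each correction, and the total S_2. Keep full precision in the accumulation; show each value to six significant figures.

S_2 ≈ 51.4244

Integral: ∫_7^25 ln(x) dx = 48.8505.
½[f(7) + f(25)] = ½[1.94591 + 3.21888] = 2.58239.
So far: 51.4329.
Order-1 term: 1/12 · (0.0400000 − 0.142857) = -0.00857143.
Partial sum through k=1: 51.4243.
Order-2 term: −1/720 · (0.000128000 − 0.00583090) = 7.92070e-06.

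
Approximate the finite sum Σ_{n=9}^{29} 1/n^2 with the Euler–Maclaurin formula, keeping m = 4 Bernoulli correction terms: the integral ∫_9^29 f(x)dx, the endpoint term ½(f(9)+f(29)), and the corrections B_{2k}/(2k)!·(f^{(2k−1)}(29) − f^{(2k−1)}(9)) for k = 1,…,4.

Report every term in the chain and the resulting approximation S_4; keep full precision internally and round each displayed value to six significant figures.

S_4 ≈ 0.0836170

The integral term ∫_9^29 1/x^2 dx = 0.0766284.
Boundary: ½(f(9) + f(29)) = ½(0.0123457 + 0.00118906) = 0.00676737.
Integral + boundary = 0.0833957.
Correction k=1: B_{2}/2! · (f^{(1)}(29) − f^{(1)}(9)) = 1/12 · (-8.20042e-05 − (-0.00274348)) = 0.000221790.
Partial sum through k=1: 0.0836175.
Correction k=2: B_{4}/4! · (f^{(3)}(29) − f^{(3)}(9)) = −1/720 · (-1.17010e-06 − (-0.000406442)) = -5.62878e-07.
Partial sum through k=2: 0.0836169.
Correction k=3: B_{6}/6! · (f^{(5)}(29) − f^{(5)}(9)) = 1/30240 · (-4.17394e-08 − (-0.000150534)) = 4.97660e-09.
Partial sum through k=3: 0.0836170.
Correction k=4: B_{8}/8! · (f^{(7)}(29) − f^{(7)}(9)) = −1/1209600 · (-2.77932e-09 − (-0.000104073)) = -8.60369e-11.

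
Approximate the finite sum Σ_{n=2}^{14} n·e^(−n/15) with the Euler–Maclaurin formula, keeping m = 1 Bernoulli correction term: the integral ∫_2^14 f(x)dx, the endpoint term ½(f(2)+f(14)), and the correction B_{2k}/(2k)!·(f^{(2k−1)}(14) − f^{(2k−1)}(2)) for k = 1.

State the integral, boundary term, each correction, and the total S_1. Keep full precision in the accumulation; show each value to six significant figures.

S_1 ≈ 55.6763

∫_2^14 x·e^(−x/15) dx evaluates to 52.1095.
½[f(2) + f(14)] = ½[1.75035 + 5.50537] = 3.62786.
Integral + boundary = 55.7373.
k=1: B_{2}/(2)! × [f^{(1)}(14) − f^{(1)}(2)] = 1/12 × (0.0262160 − 0.758484) = -0.0610223.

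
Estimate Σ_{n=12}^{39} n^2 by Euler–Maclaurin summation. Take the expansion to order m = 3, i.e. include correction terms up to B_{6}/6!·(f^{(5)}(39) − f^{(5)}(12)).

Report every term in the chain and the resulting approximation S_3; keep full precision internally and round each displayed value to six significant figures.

The integral term ∫_12^39 x^2 dx = 19197.0.
Boundary: ½(f(12) + f(39)) = ½(144.000 + 1521.00) = 832.500.
So far: 20029.5.
k=1: B_{2}/(2)! × [f^{(1)}(39) − f^{(1)}(12)] = 1/12 × (78.0000 − 24.0000) = 4.50000.
Partial sum through k=1: 20034.0.
k=2: B_{4}/(4)! × [f^{(3)}(39) − f^{(3)}(12)] = −1/720 × (0.00000 − 0.00000) = 0.00000.
Partial sum through k=2: 20034.0.
k=3: B_{6}/(6)! × [f^{(5)}(39) − f^{(5)}(12)] = 1/30240 × (0.00000 − 0.00000) = 0.00000.

S_3 ≈ 20034.0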